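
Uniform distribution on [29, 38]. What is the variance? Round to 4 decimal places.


Var = (b-a)^2 / 12
(b-a)^2 = (38 - 29)^2 = 81
Var = 81/12 = 6.75

6.7500


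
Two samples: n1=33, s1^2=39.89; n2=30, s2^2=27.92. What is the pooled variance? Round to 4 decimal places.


sp^2 = ((n1-1)*s1^2 + (n2-1)*s2^2)/(n1+n2-2)
(n1-1)*s1^2 = 32 * 39.89 = 1276.48
(n2-1)*s2^2 = 29 * 27.92 = 809.68
numerator = 1276.48 + 809.68 = 2086.16
n1+n2-2 = 61
sp^2 = 2086.16 / 61 = 52154/1525 ≈ 34.199344

34.1993


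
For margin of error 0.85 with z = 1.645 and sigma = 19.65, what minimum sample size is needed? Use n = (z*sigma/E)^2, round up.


z*sigma/E = 1.645 * 19.65 / 0.85 = 129297/3400 ≈ 38.028529
(z*sigma/E)^2 ≈ 1446.169049
round up: n = 1447

1447


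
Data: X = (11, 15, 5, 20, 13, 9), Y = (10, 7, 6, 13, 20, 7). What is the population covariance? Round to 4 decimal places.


Cov = (1/n)*sum((xi-xbar)(yi-ybar))
n = 6, xbar = 73/6 ≈ 12.166667, ybar = 63/6 = 10.5
sum((xi-xbar)(yi-ybar)) = 61.5
Cov = 61.5 / 6 = 10.25

10.2500


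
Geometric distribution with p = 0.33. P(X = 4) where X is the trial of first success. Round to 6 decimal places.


P = (1-p)^(k-1) * p
(1-p)^(k-1) = 0.67^3 = 0.300763
P = 0.300763 * 0.33 = 0.09925179

0.099252


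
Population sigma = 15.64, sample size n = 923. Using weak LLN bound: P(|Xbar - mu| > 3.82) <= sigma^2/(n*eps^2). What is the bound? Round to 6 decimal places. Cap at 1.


bound = min(1, sigma^2/(n*eps^2))
sigma^2 = 15.64^2 = 244.6096
n*eps^2 = 923 * 3.82^2 = 923 * 14.5924 = 13468.7852
sigma^2/(n*eps^2) = 244.6096 / 13468.7852 ≈ 0.01816122

0.018161


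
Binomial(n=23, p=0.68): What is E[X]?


E[X] = n*p = 23 * 0.68 = 15.64

15.64


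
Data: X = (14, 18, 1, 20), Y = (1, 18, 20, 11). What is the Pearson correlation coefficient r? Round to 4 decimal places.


r = sum((xi-xbar)(yi-ybar)) / sqrt(sum((xi-xbar)^2) * sum((yi-ybar)^2))
n = 4, xbar = 53/4 = 13.25, ybar = 50/4 = 12.5
Sxy = sum((xi-xbar)(yi-ybar)) = -84.5
Sxx = sum((xi-xbar)^2) = 218.75
Syy = sum((yi-ybar)^2) = 221
sqrt(Sxx*Syy) ≈ 219.872122
r = Sxy / sqrt(Sxx*Syy) = -84.5 / 219.872122 ≈ -0.384314

-0.3843


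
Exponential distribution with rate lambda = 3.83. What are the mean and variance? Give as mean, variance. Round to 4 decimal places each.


mean = 1/lam, var = 1/lam^2
mean = 1 / 3.83 = 100/383 ≈ 0.261097
lam^2 = 3.83^2 = 14.6689
var = 1 / 14.6689 ≈ 0.068171

0.2611, 0.0682


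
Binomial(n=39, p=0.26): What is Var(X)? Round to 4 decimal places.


Var = n*p*(1-p) = 39 * 0.26 * 0.74 = 7.5036

7.5036


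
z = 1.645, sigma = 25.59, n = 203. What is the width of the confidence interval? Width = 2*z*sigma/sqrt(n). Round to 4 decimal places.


width = 2*z*sigma/sqrt(n)
2*z*sigma = 2 * 1.645 * 25.59 = 84.1911
sqrt(203) ≈ 14.247807
width = 84.1911 / 14.247807 ≈ 5.909057

5.9091


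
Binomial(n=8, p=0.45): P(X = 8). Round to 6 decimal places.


P = C(n,k) * p^k * (1-p)^(n-k)
C(8,8) = 1
p^k = 0.45^8 ≈ 0.001681513
(1-p)^(n-k) = 0.55^0 = 1
P = 1 * 0.001681513 * 1 ≈ 0.001682

0.001682


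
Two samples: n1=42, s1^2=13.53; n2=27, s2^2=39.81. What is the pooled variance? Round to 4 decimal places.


sp^2 = ((n1-1)*s1^2 + (n2-1)*s2^2)/(n1+n2-2)
(n1-1)*s1^2 = 41 * 13.53 = 554.73
(n2-1)*s2^2 = 26 * 39.81 = 1035.06
numerator = 554.73 + 1035.06 = 1589.79
n1+n2-2 = 67
sp^2 = 1589.79 / 67 = 158979/6700 ≈ 23.728209

23.7282


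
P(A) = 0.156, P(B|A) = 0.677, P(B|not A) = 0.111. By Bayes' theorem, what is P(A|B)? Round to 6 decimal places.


P(A|B) = P(B|A)*P(A) / P(B), P(B) = P(B|A)*P(A) + P(B|not A)*P(not A)
P(B|A)*P(A) = 0.677 * 0.156 = 0.105612
P(B|not A)*P(not A) = 0.111 * 0.844 = 0.093684
P(B) = 0.105612 + 0.093684 = 0.199296
P(A|B) = 0.105612 / 0.199296 ≈ 0.52992534

0.529925


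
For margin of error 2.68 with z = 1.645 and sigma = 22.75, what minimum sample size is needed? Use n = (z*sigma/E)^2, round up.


z*sigma/E = 1.645 * 22.75 / 2.68 = 29939/2144 ≈ 13.964086
(z*sigma/E)^2 ≈ 194.995693
round up: n = 195

195


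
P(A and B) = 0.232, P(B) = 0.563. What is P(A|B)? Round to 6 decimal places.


P(A|B) = P(A and B) / P(B) = 0.232 / 0.563 = 232/563 ≈ 0.41207815

0.412078


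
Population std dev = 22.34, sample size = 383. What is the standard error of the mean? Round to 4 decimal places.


SE = sigma / sqrt(n)
sqrt(383) ≈ 19.570386
SE = 22.34 / 19.570386 ≈ 1.141521

1.1415


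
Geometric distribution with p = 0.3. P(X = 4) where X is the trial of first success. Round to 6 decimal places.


P = (1-p)^(k-1) * p
(1-p)^(k-1) = 0.7^3 = 0.343
P = 0.343 * 0.3 = 0.1029

0.102900


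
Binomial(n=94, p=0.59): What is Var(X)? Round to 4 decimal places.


Var = n*p*(1-p) = 94 * 0.59 * 0.41 = 22.7386

22.7386


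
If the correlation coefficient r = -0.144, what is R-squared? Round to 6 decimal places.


R^2 = r^2 = (-0.144)^2 = 0.020736

0.020736


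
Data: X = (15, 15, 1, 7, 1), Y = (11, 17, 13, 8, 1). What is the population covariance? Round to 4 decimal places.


Cov = (1/n)*sum((xi-xbar)(yi-ybar))
n = 5, xbar = 39/5 = 7.8, ybar = 50/5 = 10
sum((xi-xbar)(yi-ybar)) = 100
Cov = 100 / 5 = 20

20.0000


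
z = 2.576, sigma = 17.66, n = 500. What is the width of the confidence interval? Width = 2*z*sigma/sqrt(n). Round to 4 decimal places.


width = 2*z*sigma/sqrt(n)
2*z*sigma = 2 * 2.576 * 17.66 = 90.98432
sqrt(500) ≈ 22.360680
width = 90.98432 / 22.360680 ≈ 4.068942

4.0689


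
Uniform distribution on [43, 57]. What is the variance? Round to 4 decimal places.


Var = (b-a)^2 / 12
(b-a)^2 = (57 - 43)^2 = 196
Var = 196/12 ≈ 16.333333

16.3333


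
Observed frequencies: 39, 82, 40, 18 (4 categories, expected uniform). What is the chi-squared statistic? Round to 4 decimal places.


chi2 = sum((O-E)^2/E), E = total/4
total = 179, E = 179/4 = 44.75
(39 - 44.75)^2 / 44.75 = 33.0625 / 44.75 = 529/716 ≈ 0.738827
(82 - 44.75)^2 / 44.75 = 1387.5625 / 44.75 = 22201/716 ≈ 31.006983
(40 - 44.75)^2 / 44.75 = 22.5625 / 44.75 = 361/716 ≈ 0.504190
(18 - 44.75)^2 / 44.75 = 715.5625 / 44.75 = 11449/716 ≈ 15.990223
chi2 = 8635/179 ≈ 48.240223

48.2402


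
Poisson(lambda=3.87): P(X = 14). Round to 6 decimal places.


P = e^(-lam) * lam^k / k!
e^(-3.87) ≈ 0.02085837
lam^k = 3.87^14 ≈ 169025998.542249
k! = 14! = 87178291200
P = 0.02085837 * 169025998.542249 / 87178291200 ≈ 0.000040

0.000040


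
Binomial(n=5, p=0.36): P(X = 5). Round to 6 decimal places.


P = C(n,k) * p^k * (1-p)^(n-k)
C(5,5) = 1
p^k = 0.36^5 ≈ 0.006046618
(1-p)^(n-k) = 0.64^0 = 1
P = 1 * 0.006046618 * 1 ≈ 0.006047

0.006047


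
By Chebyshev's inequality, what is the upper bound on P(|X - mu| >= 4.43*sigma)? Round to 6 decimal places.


P <= 1/k^2
k^2 = 4.43^2 = 19.6249
1/k^2 = 1 / 19.6249 ≈ 0.05095567

0.050956


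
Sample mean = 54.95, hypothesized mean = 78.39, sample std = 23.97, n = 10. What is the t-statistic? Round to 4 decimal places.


t = (xbar - mu0) / (s/sqrt(n))
xbar - mu0 = 54.95 - 78.39 = -23.44
sqrt(10) ≈ 3.16227766
s/sqrt(n) = 23.97 / 3.16227766 ≈ 7.57997955
t = -23.44 / 7.57997955 ≈ -3.092357

-3.0924


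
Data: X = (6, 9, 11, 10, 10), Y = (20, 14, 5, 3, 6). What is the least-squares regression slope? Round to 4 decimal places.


b = sum((xi-xbar)(yi-ybar)) / sum((xi-xbar)^2)
n = 5, xbar = 46/5 = 9.2, ybar = 48/5 = 9.6
Sxy = sum((xi-xbar)(yi-ybar)) = -50.6
Sxx = sum((xi-xbar)^2) = 14.8
b = Sxy / Sxx = -253/74 ≈ -3.418919

-3.4189


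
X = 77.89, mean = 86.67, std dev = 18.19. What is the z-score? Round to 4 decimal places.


z = (X - mu) / sigma
X - mu = 77.89 - 86.67 = -8.78
z = -8.78 / 18.19 = -878/1819 ≈ -0.482683

-0.4827


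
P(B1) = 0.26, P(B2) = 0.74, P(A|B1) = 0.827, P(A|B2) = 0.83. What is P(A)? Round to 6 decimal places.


P(A) = P(A|B1)*P(B1) + P(A|B2)*P(B2)
P(A|B1)*P(B1) = 0.827 * 0.26 = 0.21502
P(A|B2)*P(B2) = 0.83 * 0.74 = 0.6142
P(A) = 0.21502 + 0.6142 = 0.82922

0.829220


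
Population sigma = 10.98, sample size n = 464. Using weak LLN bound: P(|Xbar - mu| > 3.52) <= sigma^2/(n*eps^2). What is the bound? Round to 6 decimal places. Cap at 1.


bound = min(1, sigma^2/(n*eps^2))
sigma^2 = 10.98^2 = 120.5604
n*eps^2 = 464 * 3.52^2 = 464 * 12.3904 = 5749.1456
sigma^2/(n*eps^2) = 120.5604 / 5749.1456 ≈ 0.02097014

0.020970


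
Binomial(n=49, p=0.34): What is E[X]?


E[X] = n*p = 49 * 0.34 = 16.66

16.66


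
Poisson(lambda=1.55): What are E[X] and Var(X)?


E[X] = Var(X) = lambda = 1.55

1.55, 1.55


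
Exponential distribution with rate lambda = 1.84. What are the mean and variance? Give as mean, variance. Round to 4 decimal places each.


mean = 1/lam, var = 1/lam^2
mean = 1 / 1.84 = 25/46 ≈ 0.543478
lam^2 = 1.84^2 = 3.3856
var = 1 / 3.3856 = 625/2116 ≈ 0.295369

0.5435, 0.2954


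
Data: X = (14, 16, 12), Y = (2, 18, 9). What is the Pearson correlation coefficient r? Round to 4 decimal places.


r = sum((xi-xbar)(yi-ybar)) / sqrt(sum((xi-xbar)^2) * sum((yi-ybar)^2))
n = 3, xbar = 42/3 = 14, ybar = 29/3 ≈ 9.666667
Sxy = sum((xi-xbar)(yi-ybar)) = 18
Sxx = sum((xi-xbar)^2) = 8
Syy = sum((yi-ybar)^2) = 386/3 ≈ 128.666667
sqrt(Sxx*Syy) ≈ 32.083225
r = Sxy / sqrt(Sxx*Syy) = 18 / 32.083225 ≈ 0.561041

0.5610


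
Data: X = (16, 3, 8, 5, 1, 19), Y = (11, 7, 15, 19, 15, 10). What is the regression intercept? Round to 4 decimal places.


a = ybar - b*xbar, where b = sum((xi-xbar)(yi-ybar)) / sum((xi-xbar)^2)
n = 6, xbar = 52/6 = 26/3 ≈ 8.666667, ybar = 77/6 ≈ 12.833333
Sxy = sum((xi-xbar)(yi-ybar)) = -151/3 ≈ -50.333333
Sxx = sum((xi-xbar)^2) = 796/3 ≈ 265.333333
b = Sxy / Sxx = -151/796 ≈ -0.189698
a = 12.833333 - (-0.189698) * 8.666667 = 2881/199 ≈ 14.477387

14.4774


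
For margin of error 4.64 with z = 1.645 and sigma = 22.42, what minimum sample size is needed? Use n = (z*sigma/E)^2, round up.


z*sigma/E = 1.645 * 22.42 / 4.64 ≈ 7.948470
(z*sigma/E)^2 ≈ 63.178173
round up: n = 64

64


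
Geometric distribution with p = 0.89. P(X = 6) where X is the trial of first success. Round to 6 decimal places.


P = (1-p)^(k-1) * p
(1-p)^(k-1) = 0.11^5 = 0.0000161051
P = 0.0000161051 * 0.89 ≈ 0.00001433354

0.000014


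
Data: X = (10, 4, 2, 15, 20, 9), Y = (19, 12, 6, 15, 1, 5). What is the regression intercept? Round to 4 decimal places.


a = ybar - b*xbar, where b = sum((xi-xbar)(yi-ybar)) / sum((xi-xbar)^2)
n = 6, xbar = 60/6 = 10, ybar = 58/6 = 29/3 ≈ 9.666667
Sxy = sum((xi-xbar)(yi-ybar)) = -40
Sxx = sum((xi-xbar)^2) = 226
b = Sxy / Sxx = -20/113 ≈ -0.176991
a = 9.666667 - (-0.176991) * 10 = 3877/339 ≈ 11.436578

11.4366


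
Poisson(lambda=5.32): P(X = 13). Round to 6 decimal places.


P = e^(-lam) * lam^k / k!
e^(-5.32) ≈ 0.004892754
lam^k = 5.32^13 ≈ 2734331841.200589
k! = 13! = 6227020800
P = 0.004892754 * 2734331841.200589 / 6227020800 ≈ 0.002148

0.002148


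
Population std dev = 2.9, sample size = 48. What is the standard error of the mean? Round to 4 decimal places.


SE = sigma / sqrt(n)
sqrt(48) ≈ 6.928203
SE = 2.9 / 6.928203 ≈ 0.418579

0.4186


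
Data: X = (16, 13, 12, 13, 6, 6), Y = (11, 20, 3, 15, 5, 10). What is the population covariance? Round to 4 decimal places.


Cov = (1/n)*sum((xi-xbar)(yi-ybar))
n = 6, xbar = 66/6 = 11, ybar = 64/6 = 32/3 ≈ 10.666667
sum((xi-xbar)(yi-ybar)) = 53
Cov = 53 / 6 = 53/6 ≈ 8.833333

8.8333


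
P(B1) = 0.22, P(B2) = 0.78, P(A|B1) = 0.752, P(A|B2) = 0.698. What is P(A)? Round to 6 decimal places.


P(A) = P(A|B1)*P(B1) + P(A|B2)*P(B2)
P(A|B1)*P(B1) = 0.752 * 0.22 = 0.16544
P(A|B2)*P(B2) = 0.698 * 0.78 = 0.54444
P(A) = 0.16544 + 0.54444 = 0.70988

0.709880


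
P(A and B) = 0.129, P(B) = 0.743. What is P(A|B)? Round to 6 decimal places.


P(A|B) = P(A and B) / P(B) = 0.129 / 0.743 = 129/743 ≈ 0.17362046

0.173620


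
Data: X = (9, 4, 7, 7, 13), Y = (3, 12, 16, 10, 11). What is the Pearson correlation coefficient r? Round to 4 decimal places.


r = sum((xi-xbar)(yi-ybar)) / sqrt(sum((xi-xbar)^2) * sum((yi-ybar)^2))
n = 5, xbar = 40/5 = 8, ybar = 52/5 = 10.4
Sxy = sum((xi-xbar)(yi-ybar)) = -16
Sxx = sum((xi-xbar)^2) = 44
Syy = sum((yi-ybar)^2) = 89.2
sqrt(Sxx*Syy) ≈ 62.648224
r = Sxy / sqrt(Sxx*Syy) = -16 / 62.648224 ≈ -0.255394

-0.2554


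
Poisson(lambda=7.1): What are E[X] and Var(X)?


E[X] = Var(X) = lambda = 7.1

7.1, 7.1


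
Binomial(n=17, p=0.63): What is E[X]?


E[X] = n*p = 17 * 0.63 = 10.71

10.71


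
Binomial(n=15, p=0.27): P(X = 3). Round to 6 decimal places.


P = C(n,k) * p^k * (1-p)^(n-k)
C(15,3) = 455
p^k = 0.27^3 = 0.019683
(1-p)^(n-k) = 0.73^12 ≈ 0.02290205
P = 455 * 0.019683 * 0.02290205 ≈ 0.205105

0.205105


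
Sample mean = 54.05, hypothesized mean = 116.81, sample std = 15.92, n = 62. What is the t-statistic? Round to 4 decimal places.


t = (xbar - mu0) / (s/sqrt(n))
xbar - mu0 = 54.05 - 116.81 = -62.76
sqrt(62) ≈ 7.87400787
s/sqrt(n) = 15.92 / 7.87400787 ≈ 2.02184202
t = -62.76 / 2.02184202 ≈ -31.041001

-31.0410


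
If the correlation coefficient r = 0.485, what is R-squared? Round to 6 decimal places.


R^2 = r^2 = (0.485)^2 = 0.235225

0.235225


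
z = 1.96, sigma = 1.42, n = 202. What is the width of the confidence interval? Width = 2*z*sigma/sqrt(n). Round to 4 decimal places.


width = 2*z*sigma/sqrt(n)
2*z*sigma = 2 * 1.96 * 1.42 = 5.5664
sqrt(202) ≈ 14.212670
width = 5.5664 / 14.212670 ≈ 0.391651

0.3917


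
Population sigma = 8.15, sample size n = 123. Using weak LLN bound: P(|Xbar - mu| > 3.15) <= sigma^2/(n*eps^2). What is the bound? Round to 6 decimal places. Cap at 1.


bound = min(1, sigma^2/(n*eps^2))
sigma^2 = 8.15^2 = 66.4225
n*eps^2 = 123 * 3.15^2 = 123 * 9.9225 = 1220.4675
sigma^2/(n*eps^2) = 66.4225 / 1220.4675 ≈ 0.05442382

0.054424


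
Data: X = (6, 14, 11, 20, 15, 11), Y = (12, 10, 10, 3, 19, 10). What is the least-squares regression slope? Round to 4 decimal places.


b = sum((xi-xbar)(yi-ybar)) / sum((xi-xbar)^2)
n = 6, xbar = 77/6 ≈ 12.833333, ybar = 64/6 = 32/3 ≈ 10.666667
Sxy = sum((xi-xbar)(yi-ybar)) = -133/3 ≈ -44.333333
Sxx = sum((xi-xbar)^2) = 665/6 ≈ 110.833333
b = Sxy / Sxx = -0.4

-0.4000


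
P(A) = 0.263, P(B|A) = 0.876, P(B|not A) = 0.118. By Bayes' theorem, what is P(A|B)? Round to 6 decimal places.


P(A|B) = P(B|A)*P(A) / P(B), P(B) = P(B|A)*P(A) + P(B|not A)*P(not A)
P(B|A)*P(A) = 0.876 * 0.263 = 0.230388
P(B|not A)*P(not A) = 0.118 * 0.737 = 0.086966
P(B) = 0.230388 + 0.086966 = 0.317354
P(A|B) = 0.230388 / 0.317354 ≈ 0.72596533

0.725965


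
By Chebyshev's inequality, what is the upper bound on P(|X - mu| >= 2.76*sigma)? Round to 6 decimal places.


P <= 1/k^2
k^2 = 2.76^2 = 7.6176
1/k^2 = 1 / 7.6176 = 625/4761 ≈ 0.13127494

0.131275


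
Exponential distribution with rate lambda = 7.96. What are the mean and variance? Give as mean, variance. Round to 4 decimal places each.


mean = 1/lam, var = 1/lam^2
mean = 1 / 7.96 = 25/199 ≈ 0.125628
lam^2 = 7.96^2 = 63.3616
var = 1 / 63.3616 ≈ 0.015782

0.1256, 0.0158


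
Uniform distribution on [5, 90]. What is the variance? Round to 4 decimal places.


Var = (b-a)^2 / 12
(b-a)^2 = (90 - 5)^2 = 7225
Var = 7225/12 ≈ 602.083333

602.0833


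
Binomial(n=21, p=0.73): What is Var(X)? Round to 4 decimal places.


Var = n*p*(1-p) = 21 * 0.73 * 0.27 = 4.1391

4.1391


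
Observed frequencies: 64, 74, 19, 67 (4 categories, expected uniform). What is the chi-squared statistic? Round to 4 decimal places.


chi2 = sum((O-E)^2/E), E = total/4
total = 224, E = 224/4 = 56
(64 - 56)^2 / 56 = 64 / 56 = 8/7 ≈ 1.142857
(74 - 56)^2 / 56 = 324 / 56 = 81/14 ≈ 5.785714
(19 - 56)^2 / 56 = 1369 / 56 = 1369/56 ≈ 24.446429
(67 - 56)^2 / 56 = 121 / 56 = 121/56 ≈ 2.160714
chi2 = 939/28 ≈ 33.535714

33.5357


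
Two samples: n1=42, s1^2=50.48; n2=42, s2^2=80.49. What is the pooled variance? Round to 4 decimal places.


sp^2 = ((n1-1)*s1^2 + (n2-1)*s2^2)/(n1+n2-2)
(n1-1)*s1^2 = 41 * 50.48 = 2069.68
(n2-1)*s2^2 = 41 * 80.49 = 3300.09
numerator = 2069.68 + 3300.09 = 5369.77
n1+n2-2 = 82
sp^2 = 5369.77 / 82 = 65.485

65.4850


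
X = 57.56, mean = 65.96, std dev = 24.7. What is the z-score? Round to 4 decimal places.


z = (X - mu) / sigma
X - mu = 57.56 - 65.96 = -8.4
z = -8.4 / 24.7 = -84/247 ≈ -0.340081

-0.3401


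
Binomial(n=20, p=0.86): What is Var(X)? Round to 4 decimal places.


Var = n*p*(1-p) = 20 * 0.86 * 0.14 = 2.408

2.4080


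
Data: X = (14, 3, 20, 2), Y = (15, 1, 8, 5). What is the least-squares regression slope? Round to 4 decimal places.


b = sum((xi-xbar)(yi-ybar)) / sum((xi-xbar)^2)
n = 4, xbar = 39/4 = 9.75, ybar = 29/4 = 7.25
Sxy = sum((xi-xbar)(yi-ybar)) = 100.25
Sxx = sum((xi-xbar)^2) = 228.75
b = Sxy / Sxx = 401/915 ≈ 0.438251

0.4383


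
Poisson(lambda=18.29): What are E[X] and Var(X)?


E[X] = Var(X) = lambda = 18.29

18.29, 18.29


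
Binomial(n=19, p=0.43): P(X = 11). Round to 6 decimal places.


P = C(n,k) * p^k * (1-p)^(n-k)
C(19,11) = 75582
p^k = 0.43^11 ≈ 0.00009292937
(1-p)^(n-k) = 0.57^8 ≈ 0.01114292
P = 75582 * 0.00009292937 * 0.01114292 ≈ 0.078265

0.078265


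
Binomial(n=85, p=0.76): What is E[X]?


E[X] = n*p = 85 * 0.76 = 64.6

64.6


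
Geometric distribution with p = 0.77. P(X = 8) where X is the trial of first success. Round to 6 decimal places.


P = (1-p)^(k-1) * p
(1-p)^(k-1) = 0.23^7 ≈ 0.00003404825
P = 0.00003404825 * 0.77 ≈ 0.00002621716

0.000026


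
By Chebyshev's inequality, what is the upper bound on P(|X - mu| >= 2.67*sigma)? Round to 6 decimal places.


P <= 1/k^2
k^2 = 2.67^2 = 7.1289
1/k^2 = 1 / 7.1289 ≈ 0.14027410

0.140274


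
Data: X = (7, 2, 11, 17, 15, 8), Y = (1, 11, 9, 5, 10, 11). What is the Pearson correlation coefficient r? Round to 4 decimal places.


r = sum((xi-xbar)(yi-ybar)) / sqrt(sum((xi-xbar)^2) * sum((yi-ybar)^2))
n = 6, xbar = 60/6 = 10, ybar = 47/6 ≈ 7.833333
Sxy = sum((xi-xbar)(yi-ybar)) = -19
Sxx = sum((xi-xbar)^2) = 152
Syy = sum((yi-ybar)^2) = 485/6 ≈ 80.833333
sqrt(Sxx*Syy) ≈ 110.845237
r = Sxy / sqrt(Sxx*Syy) = -19 / 110.845237 ≈ -0.171410

-0.1714


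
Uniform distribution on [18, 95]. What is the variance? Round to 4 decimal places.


Var = (b-a)^2 / 12
(b-a)^2 = (95 - 18)^2 = 5929
Var = 5929/12 ≈ 494.083333

494.0833


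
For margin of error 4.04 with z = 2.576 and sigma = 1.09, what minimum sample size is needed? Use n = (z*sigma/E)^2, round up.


z*sigma/E = 2.576 * 1.09 / 4.04 ≈ 0.695010
(z*sigma/E)^2 ≈ 0.483039
round up: n = 1

1


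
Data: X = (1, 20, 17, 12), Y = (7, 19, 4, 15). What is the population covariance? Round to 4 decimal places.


Cov = (1/n)*sum((xi-xbar)(yi-ybar))
n = 4, xbar = 50/4 = 12.5, ybar = 45/4 = 11.25
sum((xi-xbar)(yi-ybar)) = 72.5
Cov = 72.5 / 4 = 18.125

18.1250


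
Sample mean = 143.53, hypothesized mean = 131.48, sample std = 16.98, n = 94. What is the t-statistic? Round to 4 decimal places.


t = (xbar - mu0) / (s/sqrt(n))
xbar - mu0 = 143.53 - 131.48 = 12.05
sqrt(94) ≈ 9.69535971
s/sqrt(n) = 16.98 / 9.69535971 ≈ 1.75135328
t = 12.05 / 1.75135328 ≈ 6.880394

6.8804


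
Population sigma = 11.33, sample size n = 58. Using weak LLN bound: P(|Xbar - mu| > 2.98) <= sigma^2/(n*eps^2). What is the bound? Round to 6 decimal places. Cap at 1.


bound = min(1, sigma^2/(n*eps^2))
sigma^2 = 11.33^2 = 128.3689
n*eps^2 = 58 * 2.98^2 = 58 * 8.8804 = 515.0632
sigma^2/(n*eps^2) = 128.3689 / 515.0632 ≈ 0.24922941

0.249229


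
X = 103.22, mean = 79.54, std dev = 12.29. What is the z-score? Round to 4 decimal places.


z = (X - mu) / sigma
X - mu = 103.22 - 79.54 = 23.68
z = 23.68 / 12.29 = 2368/1229 ≈ 1.926770

1.9268


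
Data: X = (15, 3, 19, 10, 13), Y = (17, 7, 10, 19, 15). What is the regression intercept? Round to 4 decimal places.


a = ybar - b*xbar, where b = sum((xi-xbar)(yi-ybar)) / sum((xi-xbar)^2)
n = 5, xbar = 60/5 = 12, ybar = 68/5 = 13.6
Sxy = sum((xi-xbar)(yi-ybar)) = 35
Sxx = sum((xi-xbar)^2) = 144
b = Sxy / Sxx = 35/144 ≈ 0.243056
a = 13.6 - 0.243056 * 12 = 641/60 ≈ 10.683333

10.6833


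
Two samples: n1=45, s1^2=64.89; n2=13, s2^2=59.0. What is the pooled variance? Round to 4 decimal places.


sp^2 = ((n1-1)*s1^2 + (n2-1)*s2^2)/(n1+n2-2)
(n1-1)*s1^2 = 44 * 64.89 = 2855.16
(n2-1)*s2^2 = 12 * 59.0 = 708
numerator = 2855.16 + 708 = 3563.16
n1+n2-2 = 56
sp^2 = 3563.16 / 56 = 89079/1400 ≈ 63.627857

63.6279


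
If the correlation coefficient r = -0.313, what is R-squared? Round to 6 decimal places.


R^2 = r^2 = (-0.313)^2 = 0.097969

0.097969


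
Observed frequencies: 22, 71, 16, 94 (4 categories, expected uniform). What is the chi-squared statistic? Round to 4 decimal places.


chi2 = sum((O-E)^2/E), E = total/4
total = 203, E = 203/4 = 50.75
(22 - 50.75)^2 / 50.75 = 826.5625 / 50.75 = 13225/812 ≈ 16.286946
(71 - 50.75)^2 / 50.75 = 410.0625 / 50.75 = 6561/812 ≈ 8.080049
(16 - 50.75)^2 / 50.75 = 1207.5625 / 50.75 = 19321/812 ≈ 23.794335
(94 - 50.75)^2 / 50.75 = 1870.5625 / 50.75 = 29929/812 ≈ 36.858374
chi2 = 17259/203 ≈ 85.019704

85.0197


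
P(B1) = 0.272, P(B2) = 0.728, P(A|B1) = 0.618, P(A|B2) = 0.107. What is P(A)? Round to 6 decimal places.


P(A) = P(A|B1)*P(B1) + P(A|B2)*P(B2)
P(A|B1)*P(B1) = 0.618 * 0.272 = 0.168096
P(A|B2)*P(B2) = 0.107 * 0.728 = 0.077896
P(A) = 0.168096 + 0.077896 = 0.245992

0.245992


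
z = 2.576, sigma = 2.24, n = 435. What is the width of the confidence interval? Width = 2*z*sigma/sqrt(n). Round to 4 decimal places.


width = 2*z*sigma/sqrt(n)
2*z*sigma = 2 * 2.576 * 2.24 = 11.54048
sqrt(435) ≈ 20.856654
width = 11.54048 / 20.856654 ≈ 0.553324

0.5533


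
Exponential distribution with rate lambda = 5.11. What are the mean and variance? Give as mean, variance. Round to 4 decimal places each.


mean = 1/lam, var = 1/lam^2
mean = 1 / 5.11 = 100/511 ≈ 0.195695
lam^2 = 5.11^2 = 26.1121
var = 1 / 26.1121 ≈ 0.038296

0.1957, 0.0383


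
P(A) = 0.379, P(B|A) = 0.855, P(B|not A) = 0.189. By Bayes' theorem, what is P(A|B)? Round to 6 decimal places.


P(A|B) = P(B|A)*P(A) / P(B), P(B) = P(B|A)*P(A) + P(B|not A)*P(not A)
P(B|A)*P(A) = 0.855 * 0.379 = 0.324045
P(B|not A)*P(not A) = 0.189 * 0.621 = 0.117369
P(B) = 0.324045 + 0.117369 = 0.441414
P(A|B) = 0.324045 / 0.441414 ≈ 0.73410676

0.734107


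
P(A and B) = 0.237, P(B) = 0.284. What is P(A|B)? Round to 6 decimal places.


P(A|B) = P(A and B) / P(B) = 0.237 / 0.284 = 237/284 ≈ 0.83450704

0.834507


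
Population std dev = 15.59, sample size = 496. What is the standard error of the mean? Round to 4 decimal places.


SE = sigma / sqrt(n)
sqrt(496) ≈ 22.271057
SE = 15.59 / 22.271057 ≈ 0.700012

0.7000


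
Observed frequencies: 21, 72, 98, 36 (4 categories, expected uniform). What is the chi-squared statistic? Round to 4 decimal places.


chi2 = sum((O-E)^2/E), E = total/4
total = 227, E = 227/4 = 56.75
(21 - 56.75)^2 / 56.75 = 1278.0625 / 56.75 = 20449/908 ≈ 22.520925
(72 - 56.75)^2 / 56.75 = 232.5625 / 56.75 = 3721/908 ≈ 4.098018
(98 - 56.75)^2 / 56.75 = 1701.5625 / 56.75 = 27225/908 ≈ 29.983480
(36 - 56.75)^2 / 56.75 = 430.5625 / 56.75 = 6889/908 ≈ 7.587004
chi2 = 14571/227 ≈ 64.189427

64.1894


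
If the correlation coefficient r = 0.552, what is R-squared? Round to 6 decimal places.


R^2 = r^2 = (0.552)^2 = 0.304704

0.304704


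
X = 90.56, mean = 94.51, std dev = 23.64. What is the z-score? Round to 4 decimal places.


z = (X - mu) / sigma
X - mu = 90.56 - 94.51 = -3.95
z = -3.95 / 23.64 = -395/2364 ≈ -0.167090

-0.1671


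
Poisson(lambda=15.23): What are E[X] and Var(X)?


E[X] = Var(X) = lambda = 15.23

15.23, 15.23


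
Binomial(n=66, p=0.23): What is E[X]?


E[X] = n*p = 66 * 0.23 = 15.18

15.18


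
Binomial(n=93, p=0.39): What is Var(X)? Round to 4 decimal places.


Var = n*p*(1-p) = 93 * 0.39 * 0.61 = 22.1247

22.1247


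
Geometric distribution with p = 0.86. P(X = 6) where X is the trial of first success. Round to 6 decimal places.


P = (1-p)^(k-1) * p
(1-p)^(k-1) = 0.14^5 = 0.0000537824
P = 0.0000537824 * 0.86 ≈ 0.00004625286

0.000046


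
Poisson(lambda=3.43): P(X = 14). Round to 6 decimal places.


P = e^(-lam) * lam^k / k!
e^(-3.43) ≈ 0.03238694
lam^k = 3.43^14 ≈ 31197348.228454
k! = 14! = 87178291200
P = 0.03238694 * 31197348.228454 / 87178291200 ≈ 0.000012

0.000012


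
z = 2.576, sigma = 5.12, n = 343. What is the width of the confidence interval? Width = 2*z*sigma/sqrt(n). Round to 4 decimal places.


width = 2*z*sigma/sqrt(n)
2*z*sigma = 2 * 2.576 * 5.12 = 26.37824
sqrt(343) ≈ 18.520259
width = 26.37824 / 18.520259 ≈ 1.424291

1.4243


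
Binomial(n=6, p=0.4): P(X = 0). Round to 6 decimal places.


P = C(n,k) * p^k * (1-p)^(n-k)
C(6,0) = 1
p^k = 0.4^0 = 1
(1-p)^(n-k) = 0.6^6 = 0.046656
P = 1 * 1 * 0.046656 = 0.046656

0.046656


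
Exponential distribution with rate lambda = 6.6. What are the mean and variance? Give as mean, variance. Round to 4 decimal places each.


mean = 1/lam, var = 1/lam^2
mean = 1 / 6.6 = 5/33 ≈ 0.151515
lam^2 = 6.6^2 = 43.56
var = 1 / 43.56 = 25/1089 ≈ 0.022957

0.1515, 0.0230


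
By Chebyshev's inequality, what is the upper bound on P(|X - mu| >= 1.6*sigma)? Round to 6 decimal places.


P <= 1/k^2
k^2 = 1.6^2 = 2.56
1/k^2 = 1 / 2.56 = 0.390625

0.390625


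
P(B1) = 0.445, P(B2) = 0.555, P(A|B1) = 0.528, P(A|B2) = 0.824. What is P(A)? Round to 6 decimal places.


P(A) = P(A|B1)*P(B1) + P(A|B2)*P(B2)
P(A|B1)*P(B1) = 0.528 * 0.445 = 0.23496
P(A|B2)*P(B2) = 0.824 * 0.555 = 0.45732
P(A) = 0.23496 + 0.45732 = 0.69228

0.692280


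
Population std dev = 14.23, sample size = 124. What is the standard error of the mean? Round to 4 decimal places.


SE = sigma / sqrt(n)
sqrt(124) ≈ 11.135529
SE = 14.23 / 11.135529 ≈ 1.277892

1.2779


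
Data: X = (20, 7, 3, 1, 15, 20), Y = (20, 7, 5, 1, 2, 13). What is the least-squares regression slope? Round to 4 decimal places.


b = sum((xi-xbar)(yi-ybar)) / sum((xi-xbar)^2)
n = 6, xbar = 66/6 = 11, ybar = 48/6 = 8
Sxy = sum((xi-xbar)(yi-ybar)) = 227
Sxx = sum((xi-xbar)^2) = 358
b = Sxy / Sxx = 227/358 ≈ 0.634078

0.6341


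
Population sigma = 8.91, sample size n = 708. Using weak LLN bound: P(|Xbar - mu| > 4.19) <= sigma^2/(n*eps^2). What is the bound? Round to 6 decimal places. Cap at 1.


bound = min(1, sigma^2/(n*eps^2))
sigma^2 = 8.91^2 = 79.3881
n*eps^2 = 708 * 4.19^2 = 708 * 17.5561 = 12429.7188
sigma^2/(n*eps^2) = 79.3881 / 12429.7188 ≈ 0.00638696

0.006387


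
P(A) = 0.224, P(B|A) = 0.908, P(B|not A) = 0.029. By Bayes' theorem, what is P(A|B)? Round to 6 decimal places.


P(A|B) = P(B|A)*P(A) / P(B), P(B) = P(B|A)*P(A) + P(B|not A)*P(not A)
P(B|A)*P(A) = 0.908 * 0.224 = 0.203392
P(B|not A)*P(not A) = 0.029 * 0.776 = 0.022504
P(B) = 0.203392 + 0.022504 = 0.225896
P(A|B) = 0.203392 / 0.225896 ≈ 0.90037894

0.900379


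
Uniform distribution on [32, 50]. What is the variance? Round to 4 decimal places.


Var = (b-a)^2 / 12
(b-a)^2 = (50 - 32)^2 = 324
Var = 324/12 = 27

27.0000


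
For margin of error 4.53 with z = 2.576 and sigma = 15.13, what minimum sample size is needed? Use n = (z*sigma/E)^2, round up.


z*sigma/E = 2.576 * 15.13 / 4.53 ≈ 8.603726
(z*sigma/E)^2 ≈ 74.024106
round up: n = 75

75


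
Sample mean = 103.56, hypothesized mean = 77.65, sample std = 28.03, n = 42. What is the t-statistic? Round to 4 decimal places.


t = (xbar - mu0) / (s/sqrt(n))
xbar - mu0 = 103.56 - 77.65 = 25.91
sqrt(42) ≈ 6.48074070
s/sqrt(n) = 28.03 / 6.48074070 ≈ 4.32512290
t = 25.91 / 4.32512290 ≈ 5.990581

5.9906


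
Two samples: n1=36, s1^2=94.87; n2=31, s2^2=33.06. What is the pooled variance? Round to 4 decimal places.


sp^2 = ((n1-1)*s1^2 + (n2-1)*s2^2)/(n1+n2-2)
(n1-1)*s1^2 = 35 * 94.87 = 3320.45
(n2-1)*s2^2 = 30 * 33.06 = 991.8
numerator = 3320.45 + 991.8 = 4312.25
n1+n2-2 = 65
sp^2 = 4312.25 / 65 = 17249/260 ≈ 66.342308

66.3423


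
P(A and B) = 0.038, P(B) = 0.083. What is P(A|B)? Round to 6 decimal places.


P(A|B) = P(A and B) / P(B) = 0.038 / 0.083 = 38/83 ≈ 0.45783133

0.457831


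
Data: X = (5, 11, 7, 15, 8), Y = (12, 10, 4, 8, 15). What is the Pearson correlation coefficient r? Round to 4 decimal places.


r = sum((xi-xbar)(yi-ybar)) / sqrt(sum((xi-xbar)^2) * sum((yi-ybar)^2))
n = 5, xbar = 46/5 = 9.2, ybar = 49/5 = 9.8
Sxy = sum((xi-xbar)(yi-ybar)) = -12.8
Sxx = sum((xi-xbar)^2) = 60.8
Syy = sum((yi-ybar)^2) = 68.8
sqrt(Sxx*Syy) ≈ 64.676425
r = Sxy / sqrt(Sxx*Syy) = -12.8 / 64.676425 ≈ -0.197908

-0.1979


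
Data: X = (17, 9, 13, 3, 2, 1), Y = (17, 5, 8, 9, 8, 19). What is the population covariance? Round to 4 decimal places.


Cov = (1/n)*sum((xi-xbar)(yi-ybar))
n = 6, xbar = 45/6 = 7.5, ybar = 66/6 = 11
sum((xi-xbar)(yi-ybar)) = 5
Cov = 5 / 6 = 5/6 ≈ 0.833333

0.8333


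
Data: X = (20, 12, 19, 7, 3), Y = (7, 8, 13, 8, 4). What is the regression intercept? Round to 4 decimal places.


a = ybar - b*xbar, where b = sum((xi-xbar)(yi-ybar)) / sum((xi-xbar)^2)
n = 5, xbar = 61/5 = 12.2, ybar = 40/5 = 8
Sxy = sum((xi-xbar)(yi-ybar)) = 63
Sxx = sum((xi-xbar)^2) = 218.8
b = Sxy / Sxx = 315/1094 ≈ 0.287934
a = 8 - 0.287934 * 12.2 = 4909/1094 ≈ 4.487203

4.4872


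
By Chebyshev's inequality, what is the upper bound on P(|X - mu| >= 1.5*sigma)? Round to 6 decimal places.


P <= 1/k^2
k^2 = 1.5^2 = 2.25
1/k^2 = 1 / 2.25 = 4/9 ≈ 0.44444444

0.444444


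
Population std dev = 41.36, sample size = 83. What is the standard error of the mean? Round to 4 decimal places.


SE = sigma / sqrt(n)
sqrt(83) ≈ 9.110434
SE = 41.36 / 9.110434 ≈ 4.539850

4.5398


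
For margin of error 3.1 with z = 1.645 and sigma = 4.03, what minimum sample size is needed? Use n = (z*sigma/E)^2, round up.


z*sigma/E = 1.645 * 4.03 / 3.1 = 2.1385
(z*sigma/E)^2 ≈ 4.573182
round up: n = 5

5


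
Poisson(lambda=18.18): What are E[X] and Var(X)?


E[X] = Var(X) = lambda = 18.18

18.18, 18.18


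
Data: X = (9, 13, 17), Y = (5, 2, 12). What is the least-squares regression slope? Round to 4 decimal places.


b = sum((xi-xbar)(yi-ybar)) / sum((xi-xbar)^2)
n = 3, xbar = 39/3 = 13, ybar = 19/3 ≈ 6.333333
Sxy = sum((xi-xbar)(yi-ybar)) = 28
Sxx = sum((xi-xbar)^2) = 32
b = Sxy / Sxx = 0.875

0.8750


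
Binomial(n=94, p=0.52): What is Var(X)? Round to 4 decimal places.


Var = n*p*(1-p) = 94 * 0.52 * 0.48 = 23.4624

23.4624


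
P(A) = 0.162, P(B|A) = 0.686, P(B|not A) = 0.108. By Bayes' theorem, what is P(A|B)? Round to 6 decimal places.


P(A|B) = P(B|A)*P(A) / P(B), P(B) = P(B|A)*P(A) + P(B|not A)*P(not A)
P(B|A)*P(A) = 0.686 * 0.162 = 0.111132
P(B|not A)*P(not A) = 0.108 * 0.838 = 0.090504
P(B) = 0.111132 + 0.090504 = 0.201636
P(A|B) = 0.111132 / 0.201636 = 1029/1867 ≈ 0.55115158

0.551152


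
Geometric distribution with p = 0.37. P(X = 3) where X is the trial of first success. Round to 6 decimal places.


P = (1-p)^(k-1) * p
(1-p)^(k-1) = 0.63^2 = 0.3969
P = 0.3969 * 0.37 = 0.146853

0.146853


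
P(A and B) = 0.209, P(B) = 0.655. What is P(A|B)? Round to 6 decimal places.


P(A|B) = P(A and B) / P(B) = 0.209 / 0.655 = 209/655 ≈ 0.31908397

0.319084


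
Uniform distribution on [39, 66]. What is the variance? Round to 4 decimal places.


Var = (b-a)^2 / 12
(b-a)^2 = (66 - 39)^2 = 729
Var = 729/12 = 60.75

60.7500


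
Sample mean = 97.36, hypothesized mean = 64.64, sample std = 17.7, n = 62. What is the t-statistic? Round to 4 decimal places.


t = (xbar - mu0) / (s/sqrt(n))
xbar - mu0 = 97.36 - 64.64 = 32.72
sqrt(62) ≈ 7.87400787
s/sqrt(n) = 17.7 / 7.87400787 ≈ 2.24790225
t = 32.72 / 2.24790225 ≈ 14.555793

14.5558


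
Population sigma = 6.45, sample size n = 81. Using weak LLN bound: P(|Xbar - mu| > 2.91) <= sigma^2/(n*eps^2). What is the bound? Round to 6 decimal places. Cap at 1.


bound = min(1, sigma^2/(n*eps^2))
sigma^2 = 6.45^2 = 41.6025
n*eps^2 = 81 * 2.91^2 = 81 * 8.4681 = 685.9161
sigma^2/(n*eps^2) = 41.6025 / 685.9161 ≈ 0.06065246

0.060652


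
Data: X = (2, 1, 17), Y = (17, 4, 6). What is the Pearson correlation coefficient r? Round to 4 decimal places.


r = sum((xi-xbar)(yi-ybar)) / sqrt(sum((xi-xbar)^2) * sum((yi-ybar)^2))
n = 3, xbar = 20/3 ≈ 6.666667, ybar = 27/3 = 9
Sxy = sum((xi-xbar)(yi-ybar)) = -40
Sxx = sum((xi-xbar)^2) = 482/3 ≈ 160.666667
Syy = sum((yi-ybar)^2) = 98
sqrt(Sxx*Syy) ≈ 125.480410
r = Sxy / sqrt(Sxx*Syy) = -40 / 125.480410 ≈ -0.318775

-0.3188


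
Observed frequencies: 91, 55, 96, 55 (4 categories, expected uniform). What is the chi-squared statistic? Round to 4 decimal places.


chi2 = sum((O-E)^2/E), E = total/4
total = 297, E = 297/4 = 74.25
(91 - 74.25)^2 / 74.25 = 280.5625 / 74.25 = 4489/1188 ≈ 3.778620
(55 - 74.25)^2 / 74.25 = 370.5625 / 74.25 = 539/108 ≈ 4.990741
(96 - 74.25)^2 / 74.25 = 473.0625 / 74.25 = 841/132 ≈ 6.371212
(55 - 74.25)^2 / 74.25 = 370.5625 / 74.25 = 539/108 ≈ 4.990741
chi2 = 1993/99 ≈ 20.131313

20.1313


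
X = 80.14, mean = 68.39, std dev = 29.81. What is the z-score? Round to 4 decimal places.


z = (X - mu) / sigma
X - mu = 80.14 - 68.39 = 11.75
z = 11.75 / 29.81 = 1175/2981 ≈ 0.394163

0.3942


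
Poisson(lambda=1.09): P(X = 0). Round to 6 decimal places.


P = e^(-lam) * lam^k / k!
e^(-1.09) ≈ 0.3362165
lam^k = 1.09^0 = 1
k! = 0! = 1
P = 0.3362165 * 1 / 1 ≈ 0.336216

0.336216


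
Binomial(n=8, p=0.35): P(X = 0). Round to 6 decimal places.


P = C(n,k) * p^k * (1-p)^(n-k)
C(8,0) = 1
p^k = 0.35^0 = 1
(1-p)^(n-k) = 0.65^8 ≈ 0.03186448
P = 1 * 1 * 0.03186448 ≈ 0.031864

0.031864


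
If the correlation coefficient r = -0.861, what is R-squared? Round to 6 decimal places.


R^2 = r^2 = (-0.861)^2 = 0.741321

0.741321


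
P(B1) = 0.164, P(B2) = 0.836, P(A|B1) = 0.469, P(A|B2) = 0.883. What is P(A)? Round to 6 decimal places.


P(A) = P(A|B1)*P(B1) + P(A|B2)*P(B2)
P(A|B1)*P(B1) = 0.469 * 0.164 = 0.076916
P(A|B2)*P(B2) = 0.883 * 0.836 = 0.738188
P(A) = 0.076916 + 0.738188 = 0.815104

0.815104


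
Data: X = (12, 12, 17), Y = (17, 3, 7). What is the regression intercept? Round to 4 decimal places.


a = ybar - b*xbar, where b = sum((xi-xbar)(yi-ybar)) / sum((xi-xbar)^2)
n = 3, xbar = 41/3 ≈ 13.666667, ybar = 27/3 = 9
Sxy = sum((xi-xbar)(yi-ybar)) = -10
Sxx = sum((xi-xbar)^2) = 50/3 ≈ 16.666667
b = Sxy / Sxx = -0.6
a = 9 - (-0.6) * 13.666667 = 17.2

17.2000


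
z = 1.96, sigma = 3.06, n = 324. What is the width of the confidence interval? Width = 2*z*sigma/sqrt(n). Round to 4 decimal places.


width = 2*z*sigma/sqrt(n)
2*z*sigma = 2 * 1.96 * 3.06 = 11.9952
sqrt(324) = 18
width = 11.9952 / 18 = 0.6664

0.6664


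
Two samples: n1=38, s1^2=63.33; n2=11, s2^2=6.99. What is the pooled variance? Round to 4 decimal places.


sp^2 = ((n1-1)*s1^2 + (n2-1)*s2^2)/(n1+n2-2)
(n1-1)*s1^2 = 37 * 63.33 = 2343.21
(n2-1)*s2^2 = 10 * 6.99 = 69.9
numerator = 2343.21 + 69.9 = 2413.11
n1+n2-2 = 47
sp^2 = 2413.11 / 47 = 241311/4700 ≈ 51.342766

51.3428


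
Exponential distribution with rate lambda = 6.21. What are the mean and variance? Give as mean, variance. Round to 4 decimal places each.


mean = 1/lam, var = 1/lam^2
mean = 1 / 6.21 = 100/621 ≈ 0.161031
lam^2 = 6.21^2 = 38.5641
var = 1 / 38.5641 ≈ 0.025931

0.1610, 0.0259


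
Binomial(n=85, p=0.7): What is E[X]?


E[X] = n*p = 85 * 0.7 = 59.5

59.5


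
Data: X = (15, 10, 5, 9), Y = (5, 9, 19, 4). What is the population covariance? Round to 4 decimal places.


Cov = (1/n)*sum((xi-xbar)(yi-ybar))
n = 4, xbar = 39/4 = 9.75, ybar = 37/4 = 9.25
sum((xi-xbar)(yi-ybar)) = -64.75
Cov = -64.75 / 4 = -16.1875

-16.1875


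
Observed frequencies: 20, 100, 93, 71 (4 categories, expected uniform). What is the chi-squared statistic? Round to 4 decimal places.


chi2 = sum((O-E)^2/E), E = total/4
total = 284, E = 284/4 = 71
(20 - 71)^2 / 71 = 2601 / 71 = 2601/71 ≈ 36.633803
(100 - 71)^2 / 71 = 841 / 71 = 841/71 ≈ 11.845070
(93 - 71)^2 / 71 = 484 / 71 = 484/71 ≈ 6.816901
(71 - 71)^2 / 71 = 0 / 71 = 0
chi2 = 3926/71 ≈ 55.295775

55.2958


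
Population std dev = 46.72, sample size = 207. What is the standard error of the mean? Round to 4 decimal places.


SE = sigma / sqrt(n)
sqrt(207) ≈ 14.387495
SE = 46.72 / 14.387495 ≈ 3.247264

3.2473


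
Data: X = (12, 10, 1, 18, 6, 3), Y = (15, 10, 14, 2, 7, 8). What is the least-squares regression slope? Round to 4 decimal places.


b = sum((xi-xbar)(yi-ybar)) / sum((xi-xbar)^2)
n = 6, xbar = 50/6 = 25/3 ≈ 8.333333, ybar = 56/6 = 28/3 ≈ 9.333333
Sxy = sum((xi-xbar)(yi-ybar)) = -212/3 ≈ -70.666667
Sxx = sum((xi-xbar)^2) = 592/3 ≈ 197.333333
b = Sxy / Sxx = -53/148 ≈ -0.358108

-0.3581


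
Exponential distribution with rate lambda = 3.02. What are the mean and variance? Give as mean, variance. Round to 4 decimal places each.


mean = 1/lam, var = 1/lam^2
mean = 1 / 3.02 = 50/151 ≈ 0.331126
lam^2 = 3.02^2 = 9.1204
var = 1 / 9.1204 ≈ 0.109644

0.3311, 0.1096


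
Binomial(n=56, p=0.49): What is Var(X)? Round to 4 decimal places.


Var = n*p*(1-p) = 56 * 0.49 * 0.51 = 13.9944

13.9944


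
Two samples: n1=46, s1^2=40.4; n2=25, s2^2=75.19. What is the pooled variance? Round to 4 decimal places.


sp^2 = ((n1-1)*s1^2 + (n2-1)*s2^2)/(n1+n2-2)
(n1-1)*s1^2 = 45 * 40.4 = 1818
(n2-1)*s2^2 = 24 * 75.19 = 1804.56
numerator = 1818 + 1804.56 = 3622.56
n1+n2-2 = 69
sp^2 = 3622.56 / 69 = 30188/575 ≈ 52.500870

52.5009


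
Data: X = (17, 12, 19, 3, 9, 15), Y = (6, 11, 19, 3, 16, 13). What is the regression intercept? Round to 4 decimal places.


a = ybar - b*xbar, where b = sum((xi-xbar)(yi-ybar)) / sum((xi-xbar)^2)
n = 6, xbar = 75/6 = 12.5, ybar = 68/6 = 34/3 ≈ 11.333333
Sxy = sum((xi-xbar)(yi-ybar)) = 93
Sxx = sum((xi-xbar)^2) = 171.5
b = Sxy / Sxx = 186/343 ≈ 0.542274
a = 11.333333 - 0.542274 * 12.5 = 4687/1029 ≈ 4.554908

4.5549


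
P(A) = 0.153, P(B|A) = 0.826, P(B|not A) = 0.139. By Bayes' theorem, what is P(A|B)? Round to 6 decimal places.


P(A|B) = P(B|A)*P(A) / P(B), P(B) = P(B|A)*P(A) + P(B|not A)*P(not A)
P(B|A)*P(A) = 0.826 * 0.153 = 0.126378
P(B|not A)*P(not A) = 0.139 * 0.847 = 0.117733
P(B) = 0.126378 + 0.117733 = 0.244111
P(A|B) = 0.126378 / 0.244111 ≈ 0.51770711

0.517707


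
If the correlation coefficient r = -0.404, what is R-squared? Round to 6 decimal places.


R^2 = r^2 = (-0.404)^2 = 0.163216

0.163216


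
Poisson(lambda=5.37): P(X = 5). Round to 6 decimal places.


P = e^(-lam) * lam^k / k!
e^(-5.37) ≈ 0.004654131
lam^k = 5.37^5 ≈ 4465.513725
k! = 5! = 120
P = 0.004654131 * 4465.513725 / 120 ≈ 0.173192

0.173192


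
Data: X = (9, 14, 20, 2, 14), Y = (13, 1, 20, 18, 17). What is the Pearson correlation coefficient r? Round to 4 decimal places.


r = sum((xi-xbar)(yi-ybar)) / sqrt(sum((xi-xbar)^2) * sum((yi-ybar)^2))
n = 5, xbar = 59/5 = 11.8, ybar = 69/5 = 13.8
Sxy = sum((xi-xbar)(yi-ybar)) = -9.2
Sxx = sum((xi-xbar)^2) = 180.8
Syy = sum((yi-ybar)^2) = 230.8
sqrt(Sxx*Syy) ≈ 204.275892
r = Sxy / sqrt(Sxx*Syy) = -9.2 / 204.275892 ≈ -0.045037

-0.0450


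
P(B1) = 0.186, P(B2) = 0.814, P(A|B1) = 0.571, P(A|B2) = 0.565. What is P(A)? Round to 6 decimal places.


P(A) = P(A|B1)*P(B1) + P(A|B2)*P(B2)
P(A|B1)*P(B1) = 0.571 * 0.186 = 0.106206
P(A|B2)*P(B2) = 0.565 * 0.814 = 0.45991
P(A) = 0.106206 + 0.45991 = 0.566116

0.566116


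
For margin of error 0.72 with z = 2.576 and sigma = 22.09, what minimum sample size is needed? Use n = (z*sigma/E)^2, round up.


z*sigma/E = 2.576 * 22.09 / 0.72 = 355649/4500 ≈ 79.033111
(z*sigma/E)^2 ≈ 6246.232652
round up: n = 6247

6247


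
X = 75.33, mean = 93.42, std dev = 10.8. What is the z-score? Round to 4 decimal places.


z = (X - mu) / sigma
X - mu = 75.33 - 93.42 = -18.09
z = -18.09 / 10.8 = -1.675

-1.6750
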